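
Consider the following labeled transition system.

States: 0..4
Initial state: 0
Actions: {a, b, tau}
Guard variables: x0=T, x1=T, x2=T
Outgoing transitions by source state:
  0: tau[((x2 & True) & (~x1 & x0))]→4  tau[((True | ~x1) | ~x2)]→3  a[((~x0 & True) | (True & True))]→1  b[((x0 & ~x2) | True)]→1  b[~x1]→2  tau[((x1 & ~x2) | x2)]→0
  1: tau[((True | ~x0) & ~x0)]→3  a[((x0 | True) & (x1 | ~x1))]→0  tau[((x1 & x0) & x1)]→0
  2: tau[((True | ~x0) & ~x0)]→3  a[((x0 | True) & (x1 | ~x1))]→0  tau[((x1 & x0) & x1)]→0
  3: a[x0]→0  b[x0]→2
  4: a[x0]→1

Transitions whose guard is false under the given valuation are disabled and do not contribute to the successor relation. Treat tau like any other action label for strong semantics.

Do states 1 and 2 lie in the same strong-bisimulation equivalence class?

Answer: BISIMILAR

Working:
Bisimulation quotient by refinement:
  P[0] = {{0,1,2,3,4}}
  P[1] = {{0},{1,2},{3},{4}}
4 equivalence class(es) (converged in 2)
[1]={1,2}  [2]={1,2}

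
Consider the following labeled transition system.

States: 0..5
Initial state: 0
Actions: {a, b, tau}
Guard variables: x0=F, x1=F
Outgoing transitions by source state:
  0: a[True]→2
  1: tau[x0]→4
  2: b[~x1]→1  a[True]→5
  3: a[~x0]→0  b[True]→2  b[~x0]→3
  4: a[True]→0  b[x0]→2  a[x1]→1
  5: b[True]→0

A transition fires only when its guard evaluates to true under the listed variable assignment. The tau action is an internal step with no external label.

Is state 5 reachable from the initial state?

After dropping false guards: 8 live edges.
Layer 0: {0}
Layer 1: {2}  total {0,2}
Layer 2: {1,5}  total {0,1,2,5}
R = {0,1,2,5}
witness 5: a·a

Answer: REACHABLE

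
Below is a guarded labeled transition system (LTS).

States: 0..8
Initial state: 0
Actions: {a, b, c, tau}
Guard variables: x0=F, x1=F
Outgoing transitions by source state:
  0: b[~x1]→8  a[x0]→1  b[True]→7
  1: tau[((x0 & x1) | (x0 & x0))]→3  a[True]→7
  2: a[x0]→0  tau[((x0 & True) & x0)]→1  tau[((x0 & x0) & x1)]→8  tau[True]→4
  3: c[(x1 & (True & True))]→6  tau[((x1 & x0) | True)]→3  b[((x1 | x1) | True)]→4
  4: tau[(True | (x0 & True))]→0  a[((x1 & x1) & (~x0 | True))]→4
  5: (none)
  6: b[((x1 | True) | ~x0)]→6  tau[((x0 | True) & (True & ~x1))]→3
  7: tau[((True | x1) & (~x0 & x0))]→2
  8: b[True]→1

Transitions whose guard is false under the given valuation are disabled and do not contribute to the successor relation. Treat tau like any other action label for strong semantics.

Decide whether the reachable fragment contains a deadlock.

Reach set: {0,1,7,8}
  0: b→7  b→8  [2 exit(s)]
  1: a→7  [1 exit(s)]
  7: ∅  [STUCK]
  8: b→1  [1 exit(s)]
Path to 7: b

Answer: DEADLOCK at state 7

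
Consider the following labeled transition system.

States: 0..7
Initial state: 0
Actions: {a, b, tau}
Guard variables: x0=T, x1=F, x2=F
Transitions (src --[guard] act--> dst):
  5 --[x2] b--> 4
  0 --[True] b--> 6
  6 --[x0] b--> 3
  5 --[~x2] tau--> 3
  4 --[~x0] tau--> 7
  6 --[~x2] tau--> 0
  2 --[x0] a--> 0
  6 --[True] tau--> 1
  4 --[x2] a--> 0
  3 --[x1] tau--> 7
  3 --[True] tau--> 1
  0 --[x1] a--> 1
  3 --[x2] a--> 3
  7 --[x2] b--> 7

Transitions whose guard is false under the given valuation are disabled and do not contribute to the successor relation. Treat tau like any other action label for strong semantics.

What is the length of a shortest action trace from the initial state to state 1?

Breadth-first toward 1:
  L0 = {0}
  L1 = {6}
  L2 = {1,3}
first hit 1 at d=2 via b·tau

Answer: 2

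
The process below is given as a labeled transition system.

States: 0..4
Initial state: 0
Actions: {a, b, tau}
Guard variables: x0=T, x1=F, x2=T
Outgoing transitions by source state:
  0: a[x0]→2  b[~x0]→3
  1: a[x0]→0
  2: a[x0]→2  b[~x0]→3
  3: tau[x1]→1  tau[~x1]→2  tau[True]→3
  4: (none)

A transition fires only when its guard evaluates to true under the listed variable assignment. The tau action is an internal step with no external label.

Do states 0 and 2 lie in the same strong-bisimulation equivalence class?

Answer: BISIMILAR

Trace:
Refine partition for ~:
  round 0: {{0,1,2,3,4}}
  round 1: {{0,1,2},{3},{4}}
3 equivalence class(es) (converged in 2)
class of 0: {0,1,2}; class of 2: {0,1,2}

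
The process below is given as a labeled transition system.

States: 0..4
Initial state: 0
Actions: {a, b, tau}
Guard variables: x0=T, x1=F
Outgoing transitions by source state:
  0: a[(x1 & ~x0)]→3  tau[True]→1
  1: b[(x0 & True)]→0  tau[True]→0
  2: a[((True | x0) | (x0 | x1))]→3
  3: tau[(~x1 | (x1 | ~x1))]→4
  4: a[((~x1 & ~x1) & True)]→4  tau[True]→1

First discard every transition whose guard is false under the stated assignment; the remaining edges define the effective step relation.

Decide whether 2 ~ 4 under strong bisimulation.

Answer: NOT BISIMILAR

Trace:
Compute ~ classes (split until stable):
  P[0] = {{0,1,2,3,4}}
  P[1] = {{0,3},{1},{2},{4}}
  P[2] = {{0},{1},{2},{3},{4}}
stable after 3 split(s): 5 block(s)
2∈{2}, 4∈{4}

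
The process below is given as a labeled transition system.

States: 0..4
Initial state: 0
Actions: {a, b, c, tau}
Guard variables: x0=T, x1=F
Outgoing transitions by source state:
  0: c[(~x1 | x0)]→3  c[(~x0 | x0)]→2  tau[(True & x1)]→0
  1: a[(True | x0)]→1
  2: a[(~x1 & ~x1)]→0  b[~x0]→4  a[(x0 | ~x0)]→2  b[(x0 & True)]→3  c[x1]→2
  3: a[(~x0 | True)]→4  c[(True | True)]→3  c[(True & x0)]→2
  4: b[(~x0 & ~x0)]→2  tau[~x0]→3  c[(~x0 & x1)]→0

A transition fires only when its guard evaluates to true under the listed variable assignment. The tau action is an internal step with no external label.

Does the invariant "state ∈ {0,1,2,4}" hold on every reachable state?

Inv-set: {0,1,2,4}
Reach set: {0,2,3,4}
  0: ✓
  2: ✓
  3: VIOLATES
  4: ✓
counterexample path to 3: c

Answer: INVARIANT VIOLATED at state 3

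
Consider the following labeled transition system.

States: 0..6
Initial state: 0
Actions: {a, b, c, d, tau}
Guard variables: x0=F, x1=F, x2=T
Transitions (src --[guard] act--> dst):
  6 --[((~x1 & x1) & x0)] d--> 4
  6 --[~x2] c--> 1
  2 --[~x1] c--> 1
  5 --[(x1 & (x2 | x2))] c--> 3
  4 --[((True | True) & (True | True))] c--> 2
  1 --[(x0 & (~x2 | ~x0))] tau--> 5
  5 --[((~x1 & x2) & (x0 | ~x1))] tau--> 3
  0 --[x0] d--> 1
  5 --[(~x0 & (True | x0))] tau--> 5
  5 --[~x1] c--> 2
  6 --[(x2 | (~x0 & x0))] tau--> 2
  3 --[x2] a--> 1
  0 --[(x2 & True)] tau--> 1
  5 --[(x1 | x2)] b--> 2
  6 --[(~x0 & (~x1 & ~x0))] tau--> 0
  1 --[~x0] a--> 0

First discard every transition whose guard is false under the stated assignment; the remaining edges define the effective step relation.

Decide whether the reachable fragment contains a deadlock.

Answer: DEADLOCK-FREE

Analysis:
Reach set: {0,1}
  0: tau→1  [1 exit(s)]
  1: a→0  [1 exit(s)]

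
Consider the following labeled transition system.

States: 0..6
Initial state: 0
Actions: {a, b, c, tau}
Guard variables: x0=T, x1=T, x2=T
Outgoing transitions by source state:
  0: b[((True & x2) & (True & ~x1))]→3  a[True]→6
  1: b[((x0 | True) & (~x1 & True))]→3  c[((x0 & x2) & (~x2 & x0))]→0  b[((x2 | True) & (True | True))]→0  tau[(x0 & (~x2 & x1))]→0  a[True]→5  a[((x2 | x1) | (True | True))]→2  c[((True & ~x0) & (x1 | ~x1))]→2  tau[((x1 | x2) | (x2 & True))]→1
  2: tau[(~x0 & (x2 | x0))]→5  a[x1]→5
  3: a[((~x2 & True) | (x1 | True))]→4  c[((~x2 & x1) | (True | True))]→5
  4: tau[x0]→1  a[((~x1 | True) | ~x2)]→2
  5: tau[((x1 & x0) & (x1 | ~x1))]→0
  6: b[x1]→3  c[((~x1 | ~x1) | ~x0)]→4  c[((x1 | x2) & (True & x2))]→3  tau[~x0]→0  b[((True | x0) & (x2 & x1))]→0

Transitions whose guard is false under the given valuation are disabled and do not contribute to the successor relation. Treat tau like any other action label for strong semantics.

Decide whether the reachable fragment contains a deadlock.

Reach set: {0,1,2,3,4,5,6}
  0: a→6  [deg 1]
  1: a→2  a→5  b→0  tau→1  [deg 4]
  2: a→5  [deg 1]
  3: a→4  c→5  [deg 2]
  4: a→2  tau→1  [deg 2]
  5: tau→0  [deg 1]
  6: b→0  b→3  c→3  [deg 3]

Answer: DEADLOCK-FREE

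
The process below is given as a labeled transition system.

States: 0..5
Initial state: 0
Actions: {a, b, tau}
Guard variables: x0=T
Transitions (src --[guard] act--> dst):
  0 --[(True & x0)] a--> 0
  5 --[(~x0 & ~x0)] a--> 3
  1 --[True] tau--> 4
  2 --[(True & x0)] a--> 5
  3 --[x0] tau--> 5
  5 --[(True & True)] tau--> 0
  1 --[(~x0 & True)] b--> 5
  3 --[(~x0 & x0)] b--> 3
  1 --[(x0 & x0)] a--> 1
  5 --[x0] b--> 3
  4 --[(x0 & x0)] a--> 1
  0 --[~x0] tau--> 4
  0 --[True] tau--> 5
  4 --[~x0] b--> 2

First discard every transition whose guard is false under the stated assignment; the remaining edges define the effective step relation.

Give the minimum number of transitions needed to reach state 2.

Answer: UNREACHABLE

Analysis:
BFS to 2:
  depth 0: {0}
  depth 1: {5}
  depth 2: {3}
2 never appears.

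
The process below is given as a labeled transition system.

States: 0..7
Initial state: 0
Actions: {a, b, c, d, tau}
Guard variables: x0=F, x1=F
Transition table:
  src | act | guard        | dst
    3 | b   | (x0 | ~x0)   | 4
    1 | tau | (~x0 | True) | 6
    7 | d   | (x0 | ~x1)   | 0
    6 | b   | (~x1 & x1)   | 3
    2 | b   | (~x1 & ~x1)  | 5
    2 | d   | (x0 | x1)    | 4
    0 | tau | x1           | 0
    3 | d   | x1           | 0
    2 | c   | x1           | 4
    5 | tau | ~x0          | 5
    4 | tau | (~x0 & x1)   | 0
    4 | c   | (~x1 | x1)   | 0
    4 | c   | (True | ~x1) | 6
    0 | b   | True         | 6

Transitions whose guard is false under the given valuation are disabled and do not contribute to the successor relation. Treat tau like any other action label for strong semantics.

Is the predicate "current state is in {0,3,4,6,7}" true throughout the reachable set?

Inv-set: {0,3,4,6,7}
R = {0,6}
  0: safe
  6: safe

Answer: INVARIANT HOLDS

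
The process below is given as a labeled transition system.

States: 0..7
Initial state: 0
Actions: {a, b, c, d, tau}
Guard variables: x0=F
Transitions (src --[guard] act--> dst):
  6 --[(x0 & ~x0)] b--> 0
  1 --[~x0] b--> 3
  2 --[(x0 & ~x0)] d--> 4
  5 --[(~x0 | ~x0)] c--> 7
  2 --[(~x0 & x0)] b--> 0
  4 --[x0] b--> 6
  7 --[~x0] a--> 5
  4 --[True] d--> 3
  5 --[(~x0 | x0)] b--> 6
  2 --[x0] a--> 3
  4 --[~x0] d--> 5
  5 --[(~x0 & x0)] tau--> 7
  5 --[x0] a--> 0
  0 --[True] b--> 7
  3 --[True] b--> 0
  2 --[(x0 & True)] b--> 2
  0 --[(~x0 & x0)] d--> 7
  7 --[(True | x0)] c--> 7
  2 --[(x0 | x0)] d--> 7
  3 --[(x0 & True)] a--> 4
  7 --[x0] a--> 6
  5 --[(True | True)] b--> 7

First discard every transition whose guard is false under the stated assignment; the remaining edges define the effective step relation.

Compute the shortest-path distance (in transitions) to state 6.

BFS to 6:
  L0 = {0}
  L1 = {7}
  L2 = {5}
  L3 = {6}
depth(6)=3, e.g. b·a·b

Answer: 3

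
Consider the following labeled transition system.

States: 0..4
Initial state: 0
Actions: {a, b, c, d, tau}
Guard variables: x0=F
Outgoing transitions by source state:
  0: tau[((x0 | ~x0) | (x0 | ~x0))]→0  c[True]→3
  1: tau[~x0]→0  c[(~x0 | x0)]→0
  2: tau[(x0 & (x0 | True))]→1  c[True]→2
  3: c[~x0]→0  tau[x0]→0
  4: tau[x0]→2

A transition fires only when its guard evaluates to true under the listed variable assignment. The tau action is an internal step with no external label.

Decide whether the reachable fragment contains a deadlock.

Reachable = {0,3}
  0: c→3  tau→0  [2 out]
  3: c→0  [1 out]

Answer: DEADLOCK-FREE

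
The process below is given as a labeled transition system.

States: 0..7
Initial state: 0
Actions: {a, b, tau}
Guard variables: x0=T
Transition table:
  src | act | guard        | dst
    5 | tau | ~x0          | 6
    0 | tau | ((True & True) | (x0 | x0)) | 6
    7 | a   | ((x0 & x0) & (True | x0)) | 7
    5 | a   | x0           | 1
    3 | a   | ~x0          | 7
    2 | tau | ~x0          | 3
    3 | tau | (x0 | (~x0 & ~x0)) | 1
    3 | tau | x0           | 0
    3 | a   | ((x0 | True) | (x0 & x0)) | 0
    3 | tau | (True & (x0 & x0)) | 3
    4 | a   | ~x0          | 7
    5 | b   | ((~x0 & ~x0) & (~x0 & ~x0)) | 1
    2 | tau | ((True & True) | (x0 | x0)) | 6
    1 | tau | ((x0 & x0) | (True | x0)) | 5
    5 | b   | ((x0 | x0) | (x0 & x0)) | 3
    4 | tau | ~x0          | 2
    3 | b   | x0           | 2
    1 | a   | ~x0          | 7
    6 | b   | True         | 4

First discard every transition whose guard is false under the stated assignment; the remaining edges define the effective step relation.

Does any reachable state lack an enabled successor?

Reach set: {0,4,6}
  0: tau→6  [1 exit(s)]
  4: ∅  [deadlock]
  6: b→4  [1 exit(s)]
witness 4: tau·b

Answer: DEADLOCK at state 4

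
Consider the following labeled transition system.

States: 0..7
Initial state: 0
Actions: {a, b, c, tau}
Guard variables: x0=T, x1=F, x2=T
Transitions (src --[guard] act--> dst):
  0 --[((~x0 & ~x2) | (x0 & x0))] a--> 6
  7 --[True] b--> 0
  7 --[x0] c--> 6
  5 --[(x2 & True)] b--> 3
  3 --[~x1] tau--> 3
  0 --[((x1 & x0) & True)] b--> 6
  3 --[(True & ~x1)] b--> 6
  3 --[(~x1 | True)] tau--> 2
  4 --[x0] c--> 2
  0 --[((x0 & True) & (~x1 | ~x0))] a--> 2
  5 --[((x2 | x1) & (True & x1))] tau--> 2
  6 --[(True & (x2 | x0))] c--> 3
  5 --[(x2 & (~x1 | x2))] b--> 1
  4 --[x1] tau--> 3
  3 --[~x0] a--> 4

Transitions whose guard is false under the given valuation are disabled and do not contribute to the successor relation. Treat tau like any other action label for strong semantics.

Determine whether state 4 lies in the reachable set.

Answer: UNREACHABLE

Trace:
Guard filter leaves 11 enabled edge(s).
Layer 0: {0}
Layer 1: {2,6}  cumulative {0,2,6}
Layer 2: {3}  cumulative {0,2,3,6}
Reach set: {0,2,3,6}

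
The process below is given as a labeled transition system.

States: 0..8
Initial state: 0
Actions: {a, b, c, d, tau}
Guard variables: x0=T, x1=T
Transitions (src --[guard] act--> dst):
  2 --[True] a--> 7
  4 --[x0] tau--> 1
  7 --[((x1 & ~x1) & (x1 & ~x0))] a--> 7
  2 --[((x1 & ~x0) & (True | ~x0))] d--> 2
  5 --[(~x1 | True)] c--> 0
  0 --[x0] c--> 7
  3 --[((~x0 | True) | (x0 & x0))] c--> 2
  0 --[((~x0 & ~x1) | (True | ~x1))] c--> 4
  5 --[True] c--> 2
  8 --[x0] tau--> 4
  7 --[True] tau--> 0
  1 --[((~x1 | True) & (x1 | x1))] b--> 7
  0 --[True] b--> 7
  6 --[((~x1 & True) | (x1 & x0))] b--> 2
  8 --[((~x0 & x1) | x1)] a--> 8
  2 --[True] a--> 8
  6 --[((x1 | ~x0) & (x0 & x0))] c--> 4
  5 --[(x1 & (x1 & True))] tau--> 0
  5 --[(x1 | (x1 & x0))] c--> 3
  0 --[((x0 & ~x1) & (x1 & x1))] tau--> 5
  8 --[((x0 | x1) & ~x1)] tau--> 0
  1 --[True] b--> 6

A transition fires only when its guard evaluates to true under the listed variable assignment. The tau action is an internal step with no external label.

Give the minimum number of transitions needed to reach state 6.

Layered search for 6:
  L0 = {0}
  L1 = {4,7}
  L2 = {1}
  L3 = {6}
6 enters at depth 3; path c·tau·b

Answer: 3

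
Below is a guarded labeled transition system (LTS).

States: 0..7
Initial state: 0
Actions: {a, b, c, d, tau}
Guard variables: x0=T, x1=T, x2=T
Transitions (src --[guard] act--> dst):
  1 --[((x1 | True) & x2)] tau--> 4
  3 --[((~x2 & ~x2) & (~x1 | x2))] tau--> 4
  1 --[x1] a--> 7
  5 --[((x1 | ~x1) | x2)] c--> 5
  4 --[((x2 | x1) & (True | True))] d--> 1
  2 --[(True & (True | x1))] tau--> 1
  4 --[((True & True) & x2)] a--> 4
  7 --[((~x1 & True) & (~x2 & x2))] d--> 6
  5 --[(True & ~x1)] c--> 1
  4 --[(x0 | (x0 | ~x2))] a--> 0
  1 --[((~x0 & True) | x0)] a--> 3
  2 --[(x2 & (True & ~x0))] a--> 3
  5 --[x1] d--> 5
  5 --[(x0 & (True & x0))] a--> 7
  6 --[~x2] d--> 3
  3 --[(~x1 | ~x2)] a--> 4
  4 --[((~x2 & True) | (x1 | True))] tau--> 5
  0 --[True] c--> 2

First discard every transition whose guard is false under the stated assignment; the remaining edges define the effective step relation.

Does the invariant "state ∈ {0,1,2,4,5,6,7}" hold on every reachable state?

Safe = {0,1,2,4,5,6,7}
Reach set: {0,1,2,3,4,5,7}
  0: safe
  1: safe
  2: safe
  3: ✗ unsafe
  4: safe
  5: safe
  7: safe
reach 3 via c·tau·a — violates

Answer: INVARIANT VIOLATED at state 3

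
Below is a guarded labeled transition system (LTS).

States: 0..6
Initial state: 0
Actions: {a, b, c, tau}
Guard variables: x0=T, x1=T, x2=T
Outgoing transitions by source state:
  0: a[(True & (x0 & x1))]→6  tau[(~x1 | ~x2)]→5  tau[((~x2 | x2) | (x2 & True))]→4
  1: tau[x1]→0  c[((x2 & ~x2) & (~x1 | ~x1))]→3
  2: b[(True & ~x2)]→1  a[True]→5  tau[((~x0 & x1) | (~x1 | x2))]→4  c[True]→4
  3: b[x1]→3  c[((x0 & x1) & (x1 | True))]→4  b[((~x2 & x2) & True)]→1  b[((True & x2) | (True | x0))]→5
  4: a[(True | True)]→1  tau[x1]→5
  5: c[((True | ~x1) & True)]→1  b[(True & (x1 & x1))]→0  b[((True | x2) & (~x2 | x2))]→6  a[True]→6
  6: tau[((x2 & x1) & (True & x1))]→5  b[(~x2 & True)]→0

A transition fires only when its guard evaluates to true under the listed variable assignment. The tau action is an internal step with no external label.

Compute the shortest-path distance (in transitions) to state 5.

Answer: 2

Working:
Breadth-first toward 5:
  Layer 0: {0}
  Layer 1: {4,6}
  Layer 2: {1,5}
first hit 5 at d=2 via a·tau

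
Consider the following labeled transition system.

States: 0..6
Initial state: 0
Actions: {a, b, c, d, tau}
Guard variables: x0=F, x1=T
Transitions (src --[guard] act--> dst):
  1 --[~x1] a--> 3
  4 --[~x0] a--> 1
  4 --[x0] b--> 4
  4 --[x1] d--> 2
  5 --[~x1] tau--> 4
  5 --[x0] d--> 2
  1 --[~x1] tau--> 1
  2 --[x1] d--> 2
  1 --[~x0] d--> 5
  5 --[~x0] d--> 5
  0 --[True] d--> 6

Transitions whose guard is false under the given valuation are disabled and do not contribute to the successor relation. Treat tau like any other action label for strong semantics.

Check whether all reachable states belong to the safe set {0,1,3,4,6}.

Safe = {0,1,3,4,6}
Reach set: {0,6}
  0: ✓
  6: ✓

Answer: INVARIANT HOLDS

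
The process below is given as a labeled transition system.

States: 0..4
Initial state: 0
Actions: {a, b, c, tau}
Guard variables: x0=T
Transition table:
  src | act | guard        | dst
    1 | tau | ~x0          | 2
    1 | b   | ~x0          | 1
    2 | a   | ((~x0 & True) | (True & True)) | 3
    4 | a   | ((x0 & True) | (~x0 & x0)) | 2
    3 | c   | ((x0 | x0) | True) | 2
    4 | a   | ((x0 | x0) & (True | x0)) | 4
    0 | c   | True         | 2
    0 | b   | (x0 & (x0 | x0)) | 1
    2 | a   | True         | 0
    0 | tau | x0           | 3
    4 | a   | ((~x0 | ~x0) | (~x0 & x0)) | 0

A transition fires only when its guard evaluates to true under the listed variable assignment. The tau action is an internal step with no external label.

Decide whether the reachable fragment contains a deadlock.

Answer: DEADLOCK at state 1

Trace:
R = {0,1,2,3}
  0: b→1  c→2  tau→3  [3 out]
  1: ∅  [no exit]
  2: a→0  a→3  [2 out]
  3: c→2  [1 out]
trace reaching 1: b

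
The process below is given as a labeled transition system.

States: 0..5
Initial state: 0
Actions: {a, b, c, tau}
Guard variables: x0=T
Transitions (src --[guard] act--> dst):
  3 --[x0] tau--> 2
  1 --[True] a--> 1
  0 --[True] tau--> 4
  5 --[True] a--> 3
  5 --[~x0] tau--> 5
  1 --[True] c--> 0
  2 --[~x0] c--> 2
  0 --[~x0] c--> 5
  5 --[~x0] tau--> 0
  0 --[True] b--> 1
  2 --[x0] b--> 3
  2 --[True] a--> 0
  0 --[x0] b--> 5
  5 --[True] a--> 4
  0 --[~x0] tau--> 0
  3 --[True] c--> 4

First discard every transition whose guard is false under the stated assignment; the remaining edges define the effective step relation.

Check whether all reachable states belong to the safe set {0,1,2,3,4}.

Answer: INVARIANT VIOLATED at state 5

Working:
Inv-set: {0,1,2,3,4}
R = {0,1,2,3,4,5}
  0: ok
  1: ok
  2: ok
  3: ok
  4: ok
  5: outside
counterexample path to 5: b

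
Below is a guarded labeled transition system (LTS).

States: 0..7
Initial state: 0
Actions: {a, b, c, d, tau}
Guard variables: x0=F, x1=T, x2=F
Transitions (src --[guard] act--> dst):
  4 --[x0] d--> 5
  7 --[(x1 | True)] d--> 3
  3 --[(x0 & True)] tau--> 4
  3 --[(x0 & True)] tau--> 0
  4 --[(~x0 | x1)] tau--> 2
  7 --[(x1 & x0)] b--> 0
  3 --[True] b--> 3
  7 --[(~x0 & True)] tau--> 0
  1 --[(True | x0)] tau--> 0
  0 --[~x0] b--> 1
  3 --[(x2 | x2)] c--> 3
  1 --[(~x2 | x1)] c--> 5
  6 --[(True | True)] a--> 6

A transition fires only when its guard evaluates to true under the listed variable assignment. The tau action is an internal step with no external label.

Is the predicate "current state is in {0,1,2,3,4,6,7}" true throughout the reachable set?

Answer: INVARIANT VIOLATED at state 5

Working:
Allowed set {0,1,2,3,4,6,7}
Reachable = {0,1,5}
  0: ok
  1: ok
  5: ✗ unsafe
reach 5 via b·c — violates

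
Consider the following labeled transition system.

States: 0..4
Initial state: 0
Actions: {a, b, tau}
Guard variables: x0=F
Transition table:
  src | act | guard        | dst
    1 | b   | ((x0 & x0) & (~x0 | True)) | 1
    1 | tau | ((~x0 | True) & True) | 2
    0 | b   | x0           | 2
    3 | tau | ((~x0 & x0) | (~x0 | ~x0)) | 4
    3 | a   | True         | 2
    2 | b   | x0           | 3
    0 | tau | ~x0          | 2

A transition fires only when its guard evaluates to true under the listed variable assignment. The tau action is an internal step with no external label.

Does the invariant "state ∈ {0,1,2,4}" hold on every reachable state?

Allowed set {0,1,2,4}
Reach set: {0,2}
  0: ok
  2: ok

Answer: INVARIANT HOLDS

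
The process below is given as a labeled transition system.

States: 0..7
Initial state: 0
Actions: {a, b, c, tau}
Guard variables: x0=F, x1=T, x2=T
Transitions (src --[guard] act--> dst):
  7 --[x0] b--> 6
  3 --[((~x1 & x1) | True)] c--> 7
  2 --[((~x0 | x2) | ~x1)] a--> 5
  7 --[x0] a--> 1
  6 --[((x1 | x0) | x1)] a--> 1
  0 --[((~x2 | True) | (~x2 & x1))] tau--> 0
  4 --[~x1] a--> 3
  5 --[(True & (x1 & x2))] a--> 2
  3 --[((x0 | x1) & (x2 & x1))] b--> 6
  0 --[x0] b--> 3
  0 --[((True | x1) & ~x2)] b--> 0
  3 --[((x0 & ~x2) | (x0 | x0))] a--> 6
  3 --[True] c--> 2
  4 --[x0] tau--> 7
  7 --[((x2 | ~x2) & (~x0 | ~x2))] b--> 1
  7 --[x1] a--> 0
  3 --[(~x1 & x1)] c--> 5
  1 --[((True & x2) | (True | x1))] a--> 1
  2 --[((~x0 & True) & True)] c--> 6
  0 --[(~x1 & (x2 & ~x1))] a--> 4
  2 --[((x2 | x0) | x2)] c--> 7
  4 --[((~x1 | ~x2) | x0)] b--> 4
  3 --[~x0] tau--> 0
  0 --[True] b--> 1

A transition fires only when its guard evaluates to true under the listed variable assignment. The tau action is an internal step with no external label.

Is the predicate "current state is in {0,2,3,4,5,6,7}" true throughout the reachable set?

Answer: INVARIANT VIOLATED at state 1

Trace:
Safe = {0,2,3,4,5,6,7}
Reach set: {0,1}
  0: safe
  1: ✗ unsafe
counterexample path to 1: b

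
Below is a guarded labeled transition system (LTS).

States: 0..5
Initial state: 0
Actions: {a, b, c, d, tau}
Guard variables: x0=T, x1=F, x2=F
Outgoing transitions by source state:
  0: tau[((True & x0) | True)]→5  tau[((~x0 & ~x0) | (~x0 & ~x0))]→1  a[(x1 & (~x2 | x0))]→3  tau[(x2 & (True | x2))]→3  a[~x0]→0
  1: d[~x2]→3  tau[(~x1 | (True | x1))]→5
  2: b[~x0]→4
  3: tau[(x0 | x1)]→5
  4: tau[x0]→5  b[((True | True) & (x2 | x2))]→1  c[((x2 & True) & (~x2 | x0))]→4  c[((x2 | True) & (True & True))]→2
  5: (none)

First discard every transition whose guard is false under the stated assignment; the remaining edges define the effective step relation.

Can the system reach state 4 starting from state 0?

Answer: UNREACHABLE

Working:
After dropping false guards: 6 live edges.
Layer 0: {0}
Layer 1: {5}  total {0,5}
Reachable = {0,5}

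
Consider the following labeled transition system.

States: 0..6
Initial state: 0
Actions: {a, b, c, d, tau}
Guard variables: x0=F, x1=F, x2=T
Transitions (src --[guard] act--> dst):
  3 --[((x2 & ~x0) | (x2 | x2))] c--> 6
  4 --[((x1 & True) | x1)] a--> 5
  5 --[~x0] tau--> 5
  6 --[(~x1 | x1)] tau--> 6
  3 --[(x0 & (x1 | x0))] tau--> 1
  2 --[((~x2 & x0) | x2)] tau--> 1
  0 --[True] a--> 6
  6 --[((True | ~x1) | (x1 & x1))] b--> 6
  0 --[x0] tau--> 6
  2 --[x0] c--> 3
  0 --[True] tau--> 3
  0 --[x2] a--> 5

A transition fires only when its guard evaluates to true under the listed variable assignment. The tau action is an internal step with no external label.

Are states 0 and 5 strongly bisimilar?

Refine partition for ~:
  P[0] = {{0,1,2,3,4,5,6}}
  P[1] = {{0},{1,4},{2,5},{3},{6}}
  P[2] = {{0},{1,4},{2},{3},{5},{6}}
Fixed point at round 3; 6 class(es).
0∈{0}, 5∈{5}

Answer: NOT BISIMILAR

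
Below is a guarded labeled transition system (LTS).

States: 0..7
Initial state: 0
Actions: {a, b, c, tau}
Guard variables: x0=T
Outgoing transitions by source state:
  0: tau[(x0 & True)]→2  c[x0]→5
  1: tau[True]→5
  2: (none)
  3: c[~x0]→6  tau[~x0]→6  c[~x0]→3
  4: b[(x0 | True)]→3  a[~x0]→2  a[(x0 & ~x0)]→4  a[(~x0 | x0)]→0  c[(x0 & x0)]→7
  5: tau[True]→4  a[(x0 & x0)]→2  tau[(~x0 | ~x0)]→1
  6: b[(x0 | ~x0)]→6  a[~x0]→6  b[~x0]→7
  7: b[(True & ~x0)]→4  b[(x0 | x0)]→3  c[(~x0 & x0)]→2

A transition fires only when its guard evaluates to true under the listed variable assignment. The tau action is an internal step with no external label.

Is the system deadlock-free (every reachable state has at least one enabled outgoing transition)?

Answer: DEADLOCK at state 2

Analysis:
R = {0,2,3,4,5,7}
  0: c→5  tau→2  [deg 2]
  2: ∅  [STUCK]
  3: ∅  [STUCK]
  4: a→0  b→3  c→7  [deg 3]
  5: a→2  tau→4  [deg 2]
  7: b→3  [deg 1]
Path to 2: tau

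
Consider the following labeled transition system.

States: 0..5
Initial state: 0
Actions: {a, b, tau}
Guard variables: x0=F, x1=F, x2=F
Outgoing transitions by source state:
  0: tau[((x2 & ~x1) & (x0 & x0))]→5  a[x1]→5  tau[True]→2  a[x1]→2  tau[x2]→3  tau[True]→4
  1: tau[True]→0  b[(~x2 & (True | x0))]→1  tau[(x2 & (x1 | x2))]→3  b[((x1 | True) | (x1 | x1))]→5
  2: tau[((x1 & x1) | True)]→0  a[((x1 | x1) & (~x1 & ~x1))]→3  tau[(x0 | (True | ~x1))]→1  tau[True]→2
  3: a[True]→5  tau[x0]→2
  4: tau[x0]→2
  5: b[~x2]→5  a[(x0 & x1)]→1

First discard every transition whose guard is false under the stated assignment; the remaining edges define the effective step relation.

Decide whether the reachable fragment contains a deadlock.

Reach set: {0,1,2,4,5}
  0: tau→2  tau→4  [2 exit(s)]
  1: b→1  b→5  tau→0  [3 exit(s)]
  2: tau→0  tau→1  tau→2  [3 exit(s)]
  4: ∅  [STUCK]
  5: b→5  [1 exit(s)]
witness 4: tau

Answer: DEADLOCK at state 4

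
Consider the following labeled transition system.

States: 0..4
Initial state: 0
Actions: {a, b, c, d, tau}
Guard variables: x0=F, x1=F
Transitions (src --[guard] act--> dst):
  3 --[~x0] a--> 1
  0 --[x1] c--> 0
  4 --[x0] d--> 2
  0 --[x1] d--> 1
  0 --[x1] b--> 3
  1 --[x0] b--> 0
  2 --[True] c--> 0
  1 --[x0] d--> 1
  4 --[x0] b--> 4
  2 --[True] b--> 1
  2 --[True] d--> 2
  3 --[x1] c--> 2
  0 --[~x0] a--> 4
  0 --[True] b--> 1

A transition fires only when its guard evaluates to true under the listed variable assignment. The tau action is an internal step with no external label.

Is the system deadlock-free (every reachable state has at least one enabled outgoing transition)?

R = {0,1,4}
  0: a→4  b→1  [2 out]
  1: ∅  [deadlock]
  4: ∅  [deadlock]
Path to 1: b

Answer: DEADLOCK at state 1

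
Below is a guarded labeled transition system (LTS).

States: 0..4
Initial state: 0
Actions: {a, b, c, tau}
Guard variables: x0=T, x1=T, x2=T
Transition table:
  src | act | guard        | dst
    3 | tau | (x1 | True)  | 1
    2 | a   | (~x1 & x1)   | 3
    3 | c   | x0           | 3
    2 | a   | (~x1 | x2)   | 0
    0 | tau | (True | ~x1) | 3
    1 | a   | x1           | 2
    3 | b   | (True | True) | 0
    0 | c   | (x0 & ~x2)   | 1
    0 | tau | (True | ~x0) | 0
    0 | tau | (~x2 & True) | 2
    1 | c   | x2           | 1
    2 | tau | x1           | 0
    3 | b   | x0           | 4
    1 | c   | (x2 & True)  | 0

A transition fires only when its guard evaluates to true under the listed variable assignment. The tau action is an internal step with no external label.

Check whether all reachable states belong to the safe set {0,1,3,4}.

Inv-set: {0,1,3,4}
R = {0,1,2,3,4}
  0: ✓
  1: ✓
  2: VIOLATES
  3: ✓
  4: ✓
counterexample path to 2: tau·tau·a

Answer: INVARIANT VIOLATED at state 2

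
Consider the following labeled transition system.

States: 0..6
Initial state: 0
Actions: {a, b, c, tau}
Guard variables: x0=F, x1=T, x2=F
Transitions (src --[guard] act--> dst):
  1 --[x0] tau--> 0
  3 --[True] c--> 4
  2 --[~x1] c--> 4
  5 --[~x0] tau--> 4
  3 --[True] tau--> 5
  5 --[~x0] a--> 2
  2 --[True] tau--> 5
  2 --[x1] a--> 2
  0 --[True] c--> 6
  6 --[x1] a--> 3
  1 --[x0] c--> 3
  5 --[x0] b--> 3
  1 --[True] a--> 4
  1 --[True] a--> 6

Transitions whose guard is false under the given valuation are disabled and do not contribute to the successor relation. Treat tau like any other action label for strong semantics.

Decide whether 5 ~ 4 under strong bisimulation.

Refine partition for ~:
  round 0: {{0,1,2,3,4,5,6}}
  round 1: {{0},{1,6},{2,5},{3},{4}}
  round 2: {{0},{1},{2},{3},{4},{5},{6}}
7 equivalence class(es) (converged in 3)
5∈{5}, 4∈{4}

Answer: NOT BISIMILAR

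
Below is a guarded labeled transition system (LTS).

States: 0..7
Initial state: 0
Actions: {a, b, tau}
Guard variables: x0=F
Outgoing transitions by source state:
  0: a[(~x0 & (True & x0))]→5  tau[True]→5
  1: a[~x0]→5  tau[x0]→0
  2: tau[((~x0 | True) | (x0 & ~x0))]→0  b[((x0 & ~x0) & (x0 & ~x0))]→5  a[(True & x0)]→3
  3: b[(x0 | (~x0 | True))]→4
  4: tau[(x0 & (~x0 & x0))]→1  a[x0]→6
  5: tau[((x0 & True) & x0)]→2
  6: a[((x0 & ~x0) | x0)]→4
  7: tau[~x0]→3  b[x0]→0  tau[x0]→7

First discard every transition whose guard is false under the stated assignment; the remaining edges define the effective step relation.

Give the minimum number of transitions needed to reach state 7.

BFS to 7:
  Layer 0: {0}
  Layer 1: {5}
7 never appears.

Answer: UNREACHABLE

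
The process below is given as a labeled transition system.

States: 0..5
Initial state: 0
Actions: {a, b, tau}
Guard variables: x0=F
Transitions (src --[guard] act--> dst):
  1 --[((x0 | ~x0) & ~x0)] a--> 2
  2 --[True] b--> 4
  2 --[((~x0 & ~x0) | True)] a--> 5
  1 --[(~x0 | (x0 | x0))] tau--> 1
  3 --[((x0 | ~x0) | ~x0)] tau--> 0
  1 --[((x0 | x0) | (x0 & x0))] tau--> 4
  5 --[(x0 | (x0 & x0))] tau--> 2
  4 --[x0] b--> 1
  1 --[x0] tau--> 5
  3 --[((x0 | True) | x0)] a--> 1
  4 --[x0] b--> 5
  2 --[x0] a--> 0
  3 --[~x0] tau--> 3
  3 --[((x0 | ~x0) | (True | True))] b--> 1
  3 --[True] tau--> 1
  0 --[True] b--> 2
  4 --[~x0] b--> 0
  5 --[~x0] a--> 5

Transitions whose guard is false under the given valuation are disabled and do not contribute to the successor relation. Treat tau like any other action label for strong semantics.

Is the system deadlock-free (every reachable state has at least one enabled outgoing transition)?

Answer: DEADLOCK-FREE

Analysis:
Reachable = {0,2,4,5}
  0: b→2  [deg 1]
  2: a→5  b→4  [deg 2]
  4: b→0  [deg 1]
  5: a→5  [deg 1]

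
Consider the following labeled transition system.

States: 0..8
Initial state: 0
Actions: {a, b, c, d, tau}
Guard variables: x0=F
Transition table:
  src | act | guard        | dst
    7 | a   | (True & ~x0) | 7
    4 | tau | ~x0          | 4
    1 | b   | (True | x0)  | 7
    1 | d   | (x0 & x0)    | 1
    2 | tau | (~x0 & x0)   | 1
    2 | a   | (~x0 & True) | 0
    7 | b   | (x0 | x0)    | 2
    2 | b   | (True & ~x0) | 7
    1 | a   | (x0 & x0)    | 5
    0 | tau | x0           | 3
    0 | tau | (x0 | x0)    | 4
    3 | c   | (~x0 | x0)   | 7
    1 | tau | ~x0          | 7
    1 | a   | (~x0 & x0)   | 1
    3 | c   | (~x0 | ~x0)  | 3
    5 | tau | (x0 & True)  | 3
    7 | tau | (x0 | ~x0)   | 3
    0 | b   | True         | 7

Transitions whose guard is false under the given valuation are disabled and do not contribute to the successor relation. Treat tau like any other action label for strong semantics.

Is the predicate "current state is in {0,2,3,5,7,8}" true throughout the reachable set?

Answer: INVARIANT HOLDS

Trace:
Allowed set {0,2,3,5,7,8}
R = {0,3,7}
  0: safe
  3: safe
  7: safe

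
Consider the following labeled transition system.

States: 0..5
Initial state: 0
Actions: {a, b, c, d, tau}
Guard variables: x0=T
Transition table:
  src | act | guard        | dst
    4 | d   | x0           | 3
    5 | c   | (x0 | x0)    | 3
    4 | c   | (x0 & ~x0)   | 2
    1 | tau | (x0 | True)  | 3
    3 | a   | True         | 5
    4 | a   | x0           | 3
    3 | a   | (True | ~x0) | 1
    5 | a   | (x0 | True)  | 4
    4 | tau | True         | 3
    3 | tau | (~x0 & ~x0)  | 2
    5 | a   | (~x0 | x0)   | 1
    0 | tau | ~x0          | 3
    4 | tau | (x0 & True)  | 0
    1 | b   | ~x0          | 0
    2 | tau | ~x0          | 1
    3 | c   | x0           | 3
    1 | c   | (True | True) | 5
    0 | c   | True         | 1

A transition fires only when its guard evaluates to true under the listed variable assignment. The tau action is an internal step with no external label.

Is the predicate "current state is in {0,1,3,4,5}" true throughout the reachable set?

Answer: INVARIANT HOLDS

Analysis:
Safe = {0,1,3,4,5}
Reach set: {0,1,3,4,5}
  0: safe
  1: safe
  3: safe
  4: safe
  5: safe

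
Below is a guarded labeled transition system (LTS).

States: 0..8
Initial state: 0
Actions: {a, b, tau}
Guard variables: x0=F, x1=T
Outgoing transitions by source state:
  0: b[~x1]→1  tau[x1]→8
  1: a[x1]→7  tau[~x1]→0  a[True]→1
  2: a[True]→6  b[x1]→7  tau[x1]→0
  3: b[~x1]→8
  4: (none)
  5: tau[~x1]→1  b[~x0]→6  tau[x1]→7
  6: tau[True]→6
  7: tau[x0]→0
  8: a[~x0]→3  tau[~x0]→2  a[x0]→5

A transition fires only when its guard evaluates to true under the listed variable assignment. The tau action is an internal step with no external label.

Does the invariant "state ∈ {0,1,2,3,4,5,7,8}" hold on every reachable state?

Answer: INVARIANT VIOLATED at state 6

Trace:
Safe = {0,1,2,3,4,5,7,8}
Reachable = {0,2,3,6,7,8}
  0: safe
  2: safe
  3: safe
  6: outside
  7: safe
  8: safe
counterexample path to 6: tau·tau·a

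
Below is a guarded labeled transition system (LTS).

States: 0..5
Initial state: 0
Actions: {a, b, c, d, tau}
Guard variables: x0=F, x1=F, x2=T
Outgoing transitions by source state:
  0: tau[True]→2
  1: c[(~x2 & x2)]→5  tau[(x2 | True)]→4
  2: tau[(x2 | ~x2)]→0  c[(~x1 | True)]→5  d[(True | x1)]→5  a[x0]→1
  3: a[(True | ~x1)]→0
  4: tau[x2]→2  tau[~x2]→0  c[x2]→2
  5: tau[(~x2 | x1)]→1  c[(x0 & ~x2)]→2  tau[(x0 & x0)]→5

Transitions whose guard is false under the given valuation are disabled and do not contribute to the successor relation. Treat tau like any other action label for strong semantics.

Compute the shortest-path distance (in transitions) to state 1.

Answer: UNREACHABLE

Working:
Breadth-first toward 1:
  L0 = {0}
  L1 = {2}
  L2 = {5}
1 never appears.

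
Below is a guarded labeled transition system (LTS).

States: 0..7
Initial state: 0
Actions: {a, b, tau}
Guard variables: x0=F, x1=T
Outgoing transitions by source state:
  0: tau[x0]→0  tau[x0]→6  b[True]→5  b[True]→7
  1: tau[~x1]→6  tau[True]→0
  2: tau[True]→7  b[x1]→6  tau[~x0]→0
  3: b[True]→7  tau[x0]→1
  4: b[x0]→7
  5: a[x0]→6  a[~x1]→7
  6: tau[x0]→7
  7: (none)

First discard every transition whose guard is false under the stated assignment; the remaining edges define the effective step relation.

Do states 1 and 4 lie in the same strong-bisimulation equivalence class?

Answer: NOT BISIMILAR

Trace:
Refine partition for ~:
  round 0: {{0,1,2,3,4,5,6,7}}
  round 1: {{0,3},{1},{2},{4,5,6,7}}
Fixed point at round 2; 4 class(es).
[1]={1}  [4]={4,5,6,7}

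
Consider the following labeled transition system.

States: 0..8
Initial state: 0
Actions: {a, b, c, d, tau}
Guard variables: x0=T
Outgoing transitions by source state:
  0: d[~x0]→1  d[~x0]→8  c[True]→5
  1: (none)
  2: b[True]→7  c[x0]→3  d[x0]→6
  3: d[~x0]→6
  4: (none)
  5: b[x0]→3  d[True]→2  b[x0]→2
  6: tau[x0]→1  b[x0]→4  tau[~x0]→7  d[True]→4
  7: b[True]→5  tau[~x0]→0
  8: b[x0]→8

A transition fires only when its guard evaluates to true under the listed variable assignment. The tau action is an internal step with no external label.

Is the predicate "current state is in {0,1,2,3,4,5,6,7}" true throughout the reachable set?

Inv-set: {0,1,2,3,4,5,6,7}
Reach set: {0,1,2,3,4,5,6,7}
  0: safe
  1: safe
  2: safe
  3: safe
  4: safe
  5: safe
  6: safe
  7: safe

Answer: INVARIANT HOLDS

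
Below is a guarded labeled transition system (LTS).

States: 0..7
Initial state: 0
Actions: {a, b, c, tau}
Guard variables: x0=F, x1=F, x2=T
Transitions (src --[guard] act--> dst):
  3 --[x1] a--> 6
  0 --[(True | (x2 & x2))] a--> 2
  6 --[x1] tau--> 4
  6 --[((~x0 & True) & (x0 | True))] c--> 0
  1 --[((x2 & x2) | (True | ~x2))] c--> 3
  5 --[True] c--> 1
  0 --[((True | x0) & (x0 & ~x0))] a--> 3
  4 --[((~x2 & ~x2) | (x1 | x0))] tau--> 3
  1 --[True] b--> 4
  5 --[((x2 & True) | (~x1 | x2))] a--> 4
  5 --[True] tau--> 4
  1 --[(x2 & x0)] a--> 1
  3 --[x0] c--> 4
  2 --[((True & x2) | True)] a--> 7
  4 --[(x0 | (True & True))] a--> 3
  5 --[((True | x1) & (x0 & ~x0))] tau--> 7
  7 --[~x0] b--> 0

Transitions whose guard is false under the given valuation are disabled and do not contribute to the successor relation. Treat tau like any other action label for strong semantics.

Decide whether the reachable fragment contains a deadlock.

R = {0,2,7}
  0: a→2  [1 out]
  2: a→7  [1 out]
  7: b→0  [1 out]

Answer: DEADLOCK-FREE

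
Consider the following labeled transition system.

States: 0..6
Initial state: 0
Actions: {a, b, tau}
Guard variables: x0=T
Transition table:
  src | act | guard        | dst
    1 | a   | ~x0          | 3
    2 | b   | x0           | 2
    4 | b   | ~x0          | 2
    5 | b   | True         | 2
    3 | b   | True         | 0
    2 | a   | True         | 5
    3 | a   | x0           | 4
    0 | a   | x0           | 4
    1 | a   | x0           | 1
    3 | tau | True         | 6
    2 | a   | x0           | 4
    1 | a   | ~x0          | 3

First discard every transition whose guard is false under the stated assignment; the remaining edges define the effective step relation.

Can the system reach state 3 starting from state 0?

Answer: UNREACHABLE

Trace:
After dropping false guards: 9 live edges.
Layer 0: {0}
Layer 1: {4}  total {0,4}
Reach set: {0,4}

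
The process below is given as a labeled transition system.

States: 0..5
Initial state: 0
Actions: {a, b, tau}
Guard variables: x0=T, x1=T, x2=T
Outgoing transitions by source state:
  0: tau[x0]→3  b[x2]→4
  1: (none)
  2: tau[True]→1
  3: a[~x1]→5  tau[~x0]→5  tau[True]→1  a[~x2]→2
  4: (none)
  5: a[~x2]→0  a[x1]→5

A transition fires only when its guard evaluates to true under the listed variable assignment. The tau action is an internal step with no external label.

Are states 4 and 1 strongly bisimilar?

Compute ~ classes (split until stable):
  round 0: {{0,1,2,3,4,5}}
  round 1: {{0},{1,4},{2,3},{5}}
4 equivalence class(es) (converged in 2)
4∈{1,4}, 1∈{1,4}

Answer: BISIMILAR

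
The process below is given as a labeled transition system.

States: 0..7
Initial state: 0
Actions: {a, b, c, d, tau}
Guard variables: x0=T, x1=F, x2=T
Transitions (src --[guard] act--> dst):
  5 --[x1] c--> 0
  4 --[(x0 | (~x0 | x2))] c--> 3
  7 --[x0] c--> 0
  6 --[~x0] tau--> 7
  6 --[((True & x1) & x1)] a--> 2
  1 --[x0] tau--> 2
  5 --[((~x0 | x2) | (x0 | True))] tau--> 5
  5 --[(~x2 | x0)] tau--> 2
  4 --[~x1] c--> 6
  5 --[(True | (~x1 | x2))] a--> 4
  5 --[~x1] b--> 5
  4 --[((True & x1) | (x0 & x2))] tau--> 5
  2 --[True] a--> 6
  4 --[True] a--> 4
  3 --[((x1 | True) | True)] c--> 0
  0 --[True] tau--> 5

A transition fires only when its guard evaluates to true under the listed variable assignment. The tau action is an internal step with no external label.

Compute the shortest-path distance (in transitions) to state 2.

Layered search for 2:
  L0 = {0}
  L1 = {5}
  L2 = {2,4}
depth(2)=2, e.g. tau·tau

Answer: 2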